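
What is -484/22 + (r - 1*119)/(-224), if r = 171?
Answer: -1245/56 ≈ -22.232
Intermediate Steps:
-484/22 + (r - 1*119)/(-224) = -484/22 + (171 - 1*119)/(-224) = -484*1/22 + (171 - 119)*(-1/224) = -22 + 52*(-1/224) = -22 - 13/56 = -1245/56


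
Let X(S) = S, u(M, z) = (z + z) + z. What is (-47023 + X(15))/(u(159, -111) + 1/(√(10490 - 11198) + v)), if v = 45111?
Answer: 3981906441796296/28207427604857 - 11752*I*√177/28207427604857 ≈ 141.17 - 5.5429e-9*I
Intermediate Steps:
u(M, z) = 3*z (u(M, z) = 2*z + z = 3*z)
(-47023 + X(15))/(u(159, -111) + 1/(√(10490 - 11198) + v)) = (-47023 + 15)/(3*(-111) + 1/(√(10490 - 11198) + 45111)) = -47008/(-333 + 1/(√(-708) + 45111)) = -47008/(-333 + 1/(2*I*√177 + 45111)) = -47008/(-333 + 1/(45111 + 2*I*√177))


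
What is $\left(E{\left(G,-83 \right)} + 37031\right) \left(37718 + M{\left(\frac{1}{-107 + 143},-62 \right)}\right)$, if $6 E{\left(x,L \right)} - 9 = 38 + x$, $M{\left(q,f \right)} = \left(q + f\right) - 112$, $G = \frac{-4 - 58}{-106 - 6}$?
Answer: $\frac{16820582100215}{12096} \approx 1.3906 \cdot 10^{9}$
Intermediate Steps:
$G = \frac{31}{56}$ ($G = - \frac{62}{-112} = \left(-62\right) \left(- \frac{1}{112}\right) = \frac{31}{56} \approx 0.55357$)
$M{\left(q,f \right)} = -112 + f + q$ ($M{\left(q,f \right)} = \left(f + q\right) - 112 = -112 + f + q$)
$E{\left(x,L \right)} = \frac{47}{6} + \frac{x}{6}$ ($E{\left(x,L \right)} = \frac{3}{2} + \frac{38 + x}{6} = \frac{3}{2} + \left(\frac{19}{3} + \frac{x}{6}\right) = \frac{47}{6} + \frac{x}{6}$)
$\left(E{\left(G,-83 \right)} + 37031\right) \left(37718 + M{\left(\frac{1}{-107 + 143},-62 \right)}\right) = \left(\left(\frac{47}{6} + \frac{1}{6} \cdot \frac{31}{56}\right) + 37031\right) \left(37718 - \left(174 - \frac{1}{-107 + 143}\right)\right) = \left(\left(\frac{47}{6} + \frac{31}{336}\right) + 37031\right) \left(37718 - \left(174 - \frac{1}{36}\right)\right) = \left(\frac{2663}{336} + 37031\right) \left(37718 - \frac{6263}{36}\right) = \frac{12445079 \left(37718 - \frac{6263}{36}\right)}{336} = \frac{12445079}{336} \cdot \frac{1351585}{36} = \frac{16820582100215}{12096}$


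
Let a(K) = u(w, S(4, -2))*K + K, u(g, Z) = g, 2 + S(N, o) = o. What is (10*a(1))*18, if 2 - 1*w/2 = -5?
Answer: 2700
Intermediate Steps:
w = 14 (w = 4 - 2*(-5) = 4 + 10 = 14)
S(N, o) = -2 + o
a(K) = 15*K (a(K) = 14*K + K = 15*K)
(10*a(1))*18 = (10*(15*1))*18 = (10*15)*18 = 150*18 = 2700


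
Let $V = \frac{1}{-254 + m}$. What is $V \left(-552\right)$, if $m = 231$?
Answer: $24$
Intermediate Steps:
$V = - \frac{1}{23}$ ($V = \frac{1}{-254 + 231} = \frac{1}{-23} = - \frac{1}{23} \approx -0.043478$)
$V \left(-552\right) = \left(- \frac{1}{23}\right) \left(-552\right) = 24$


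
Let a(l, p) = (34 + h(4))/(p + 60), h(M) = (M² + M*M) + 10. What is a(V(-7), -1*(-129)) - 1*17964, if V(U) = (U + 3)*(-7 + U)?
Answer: -3395120/189 ≈ -17964.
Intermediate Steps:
h(M) = 10 + 2*M² (h(M) = (M² + M²) + 10 = 2*M² + 10 = 10 + 2*M²)
V(U) = (-7 + U)*(3 + U) (V(U) = (3 + U)*(-7 + U) = (-7 + U)*(3 + U))
a(l, p) = 76/(60 + p) (a(l, p) = (34 + (10 + 2*4²))/(p + 60) = (34 + (10 + 2*16))/(60 + p) = (34 + (10 + 32))/(60 + p) = (34 + 42)/(60 + p) = 76/(60 + p))
a(V(-7), -1*(-129)) - 1*17964 = 76/(60 - 1*(-129)) - 1*17964 = 76/(60 + 129) - 17964 = 76/189 - 17964 = -3395120/189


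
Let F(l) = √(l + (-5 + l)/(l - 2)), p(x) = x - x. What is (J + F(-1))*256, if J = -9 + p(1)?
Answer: -2048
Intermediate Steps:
p(x) = 0
J = -9 (J = -9 + 0 = -9)
F(l) = √(l + (-5 + l)/(-2 + l))
(J + F(-1))*256 = (-9 + √((-5 + (-1)² - 1*(-1))/(-2 - 1)))*256 = (-9 + √((-5 + 1 + 1)/(-3)))*256 = (-9 + √(-⅓*(-3)))*256 = (-9 + √1)*256 = (-9 + 1)*256 = -8*256 = -2048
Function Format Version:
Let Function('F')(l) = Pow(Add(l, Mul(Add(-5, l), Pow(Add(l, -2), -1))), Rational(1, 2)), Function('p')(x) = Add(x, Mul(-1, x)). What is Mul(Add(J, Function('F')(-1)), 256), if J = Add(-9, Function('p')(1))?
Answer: -2048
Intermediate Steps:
Function('p')(x) = 0
J = -9 (J = Add(-9, 0) = -9)
Function('F')(l) = Pow(Add(l, Mul(Pow(Add(-2, l), -1), Add(-5, l))), Rational(1, 2)) (Function('F')(l) = Pow(Add(l, Mul(Add(-5, l), Pow(Add(-2, l), -1))), Rational(1, 2)) = Pow(Add(l, Mul(Pow(Add(-2, l), -1), Add(-5, l))), Rational(1, 2)))
Mul(Add(J, Function('F')(-1)), 256) = Mul(Add(-9, Pow(Mul(Pow(Add(-2, -1), -1), Add(-5, Pow(-1, 2), Mul(-1, -1))), Rational(1, 2))), 256) = Mul(Add(-9, Pow(Mul(Pow(-3, -1), Add(-5, 1, 1)), Rational(1, 2))), 256) = Mul(Add(-9, Pow(Mul(Rational(-1, 3), -3), Rational(1, 2))), 256) = Mul(Add(-9, Pow(1, Rational(1, 2))), 256) = Mul(Add(-9, 1), 256) = Mul(-8, 256) = -2048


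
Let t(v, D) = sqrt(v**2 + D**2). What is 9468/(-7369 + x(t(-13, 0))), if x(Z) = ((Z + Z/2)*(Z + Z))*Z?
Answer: -4734/389 ≈ -12.170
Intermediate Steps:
t(v, D) = sqrt(D**2 + v**2)
x(Z) = 3*Z**3 (x(Z) = ((Z + Z*(1/2))*(2*Z))*Z = ((Z + Z/2)*(2*Z))*Z = ((3*Z/2)*(2*Z))*Z = (3*Z**2)*Z = 3*Z**3)
9468/(-7369 + x(t(-13, 0))) = 9468/(-7369 + 3*(sqrt(0**2 + (-13)**2))**3) = 9468/(-7369 + 3*(sqrt(0 + 169))**3) = 9468/(-7369 + 3*(sqrt(169))**3) = 9468/(-7369 + 3*13**3) = 9468/(-7369 + 3*2197) = 9468/(-7369 + 6591) = 9468/(-778) = 9468*(-1/778) = -4734/389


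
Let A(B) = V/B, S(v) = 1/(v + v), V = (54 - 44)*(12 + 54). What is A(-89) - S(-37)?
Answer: -48751/6586 ≈ -7.4022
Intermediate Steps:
V = 660 (V = 10*66 = 660)
S(v) = 1/(2*v)
A(B) = 660/B
A(-89) - S(-37) = 660/(-89) - 1/(2*(-37)) = 660*(-1/89) - (-1)/(2*37) = -660/89 - 1*(-1/74) = -660/89 + 1/74 = -48751/6586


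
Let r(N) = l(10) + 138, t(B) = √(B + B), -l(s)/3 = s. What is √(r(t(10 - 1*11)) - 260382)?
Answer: I*√260274 ≈ 510.17*I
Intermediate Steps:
l(s) = -3*s
t(B) = √2*√B (t(B) = √(2*B) = √2*√B)
r(N) = 108 (r(N) = -3*10 + 138 = -30 + 138 = 108)
√(r(t(10 - 1*11)) - 260382) = √(108 - 260382) = √(-260274) = I*√260274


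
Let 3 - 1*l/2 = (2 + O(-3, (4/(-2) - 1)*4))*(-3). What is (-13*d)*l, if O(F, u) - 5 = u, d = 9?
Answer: 2808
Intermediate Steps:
O(F, u) = 5 + u
l = -24 (l = 6 - 2*(2 + (5 + (4/(-2) - 1)*4))*(-3) = 6 - 2*(2 + (5 + (4*(-1/2) - 1)*4))*(-3) = 6 - 2*(2 + (5 + (-2 - 1)*4))*(-3) = 6 - 2*(2 + (5 - 3*4))*(-3) = 6 - 2*(2 + (5 - 12))*(-3) = 6 - 2*(2 - 7)*(-3) = 6 - (-10)*(-3) = 6 - 2*15 = 6 - 30 = -24)
(-13*d)*l = -13*9*(-24) = -117*(-24) = 2808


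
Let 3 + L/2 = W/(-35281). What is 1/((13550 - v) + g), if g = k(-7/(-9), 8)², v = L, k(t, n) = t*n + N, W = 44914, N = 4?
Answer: 2857761/39045702568 ≈ 7.3190e-5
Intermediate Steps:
k(t, n) = 4 + n*t (k(t, n) = t*n + 4 = n*t + 4 = 4 + n*t)
L = -301514/35281 (L = -6 + 2*(44914/(-35281)) = -6 + 2*(44914*(-1/35281)) = -6 + 2*(-44914/35281) = -6 - 89828/35281 = -301514/35281 ≈ -8.5461)
v = -301514/35281 ≈ -8.5461
g = 8464/81 (g = (4 + 8*(-7/(-9)))² = (4 + 8*(-7*(-⅑)))² = (4 + 8*(7/9))² = (4 + 56/9)² = (92/9)² = 8464/81 ≈ 104.49)
1/((13550 - v) + g) = 1/((13550 - 1*(-301514/35281)) + 8464/81) = 1/((13550 + 301514/35281) + 8464/81) = 1/(478359064/35281 + 8464/81) = 1/(39045702568/2857761) = 2857761/39045702568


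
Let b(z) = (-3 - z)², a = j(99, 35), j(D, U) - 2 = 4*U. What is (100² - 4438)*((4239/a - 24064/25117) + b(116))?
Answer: 140746061621349/1783307 ≈ 7.8924e+7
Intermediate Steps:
j(D, U) = 2 + 4*U
a = 142 (a = 2 + 4*35 = 2 + 140 = 142)
(100² - 4438)*((4239/a - 24064/25117) + b(116)) = (100² - 4438)*((4239/142 - 24064/25117) + (3 + 116)²) = (10000 - 4438)*((4239*(1/142) - 24064*1/25117) + 119²) = 5562*((4239/142 - 24064/25117) + 14161) = 5562*(103053875/3566614 + 14161) = 5562*(50609874729/3566614) = 140746061621349/1783307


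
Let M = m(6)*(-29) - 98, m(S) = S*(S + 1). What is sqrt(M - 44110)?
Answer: I*sqrt(45426) ≈ 213.13*I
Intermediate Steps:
m(S) = S*(1 + S)
M = -1316 (M = (6*(1 + 6))*(-29) - 98 = (6*7)*(-29) - 98 = 42*(-29) - 98 = -1218 - 98 = -1316)
sqrt(M - 44110) = sqrt(-1316 - 44110) = sqrt(-45426) = I*sqrt(45426)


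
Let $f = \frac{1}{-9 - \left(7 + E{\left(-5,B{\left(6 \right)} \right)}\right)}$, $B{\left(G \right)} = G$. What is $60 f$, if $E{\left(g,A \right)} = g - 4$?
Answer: $- \frac{60}{7} \approx -8.5714$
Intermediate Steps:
$E{\left(g,A \right)} = -4 + g$ ($E{\left(g,A \right)} = g - 4 = -4 + g$)
$f = - \frac{1}{7}$ ($f = \frac{1}{-9 - -2} = \frac{1}{-9 + \left(-7 + 9\right)} = \frac{1}{-9 + 2} = \frac{1}{-7} = - \frac{1}{7} \approx -0.14286$)
$60 f = 60 \left(- \frac{1}{7}\right) = - \frac{60}{7}$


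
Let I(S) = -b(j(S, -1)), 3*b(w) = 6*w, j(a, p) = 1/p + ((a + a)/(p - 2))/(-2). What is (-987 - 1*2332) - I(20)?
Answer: -9923/3 ≈ -3307.7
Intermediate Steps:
j(a, p) = 1/p - a/(-2 + p) (j(a, p) = 1/p + ((2*a)/(-2 + p))*(-½) = 1/p + (2*a/(-2 + p))*(-½) = 1/p - a/(-2 + p))
b(w) = 2*w (b(w) = (6*w)/3 = 2*w)
I(S) = 2 - 2*S/3 (I(S) = -2*(-2 - 1 - 1*S*(-1))/((-1)*(-2 - 1)) = -2*(-1*(-2 - 1 + S)/(-3)) = -2*(-1*(-⅓)*(-3 + S)) = -2*(-1 + S/3) = -(-2 + 2*S/3) = 2 - 2*S/3)
(-987 - 1*2332) - I(20) = (-987 - 1*2332) - (2 - ⅔*20) = (-987 - 2332) - (2 - 40/3) = -3319 - 1*(-34/3) = -3319 + 34/3 = -9923/3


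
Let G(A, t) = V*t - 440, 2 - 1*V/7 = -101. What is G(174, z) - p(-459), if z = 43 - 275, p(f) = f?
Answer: -167253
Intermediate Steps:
z = -232
V = 721 (V = 14 - 7*(-101) = 14 + 707 = 721)
G(A, t) = -440 + 721*t (G(A, t) = 721*t - 440 = -440 + 721*t)
G(174, z) - p(-459) = (-440 + 721*(-232)) - 1*(-459) = (-440 - 167272) + 459 = -167712 + 459 = -167253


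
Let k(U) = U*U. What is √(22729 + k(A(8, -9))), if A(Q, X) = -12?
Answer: √22873 ≈ 151.24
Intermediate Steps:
k(U) = U²
√(22729 + k(A(8, -9))) = √(22729 + (-12)²) = √(22729 + 144) = √22873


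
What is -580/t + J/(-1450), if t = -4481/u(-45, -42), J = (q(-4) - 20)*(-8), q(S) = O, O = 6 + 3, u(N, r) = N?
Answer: -19119664/3248725 ≈ -5.8853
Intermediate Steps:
O = 9
q(S) = 9
J = 88 (J = (9 - 20)*(-8) = -11*(-8) = 88)
t = 4481/45 (t = -4481/(-45) = -4481*(-1/45) = 4481/45 ≈ 99.578)
-580/t + J/(-1450) = -580/4481/45 + 88/(-1450) = -580*45/4481 + 88*(-1/1450) = -26100/4481 - 44/725 = -19119664/3248725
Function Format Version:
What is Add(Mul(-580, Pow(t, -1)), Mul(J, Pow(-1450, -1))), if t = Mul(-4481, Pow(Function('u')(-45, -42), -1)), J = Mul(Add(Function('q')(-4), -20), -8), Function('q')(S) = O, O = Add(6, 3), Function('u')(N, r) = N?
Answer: Rational(-19119664, 3248725) ≈ -5.8853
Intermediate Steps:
O = 9
Function('q')(S) = 9
J = 88 (J = Mul(Add(9, -20), -8) = Mul(-11, -8) = 88)
t = Rational(4481, 45) (t = Mul(-4481, Pow(-45, -1)) = Mul(-4481, Rational(-1, 45)) = Rational(4481, 45) ≈ 99.578)
Add(Mul(-580, Pow(t, -1)), Mul(J, Pow(-1450, -1))) = Add(Mul(-580, Pow(Rational(4481, 45), -1)), Mul(88, Pow(-1450, -1))) = Add(Mul(-580, Rational(45, 4481)), Mul(88, Rational(-1, 1450))) = Add(Rational(-26100, 4481), Rational(-44, 725)) = Rational(-19119664, 3248725)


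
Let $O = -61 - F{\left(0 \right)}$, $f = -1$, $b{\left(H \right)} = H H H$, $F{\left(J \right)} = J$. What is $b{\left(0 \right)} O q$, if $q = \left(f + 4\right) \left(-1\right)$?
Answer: $0$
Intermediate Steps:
$b{\left(H \right)} = H^{3}$ ($b{\left(H \right)} = H^{2} H = H^{3}$)
$O = -61$ ($O = -61 - 0 = -61 + 0 = -61$)
$q = -3$ ($q = \left(-1 + 4\right) \left(-1\right) = 3 \left(-1\right) = -3$)
$b{\left(0 \right)} O q = 0^{3} \left(-61\right) \left(-3\right) = 0 \left(-61\right) \left(-3\right) = 0 \left(-3\right) = 0$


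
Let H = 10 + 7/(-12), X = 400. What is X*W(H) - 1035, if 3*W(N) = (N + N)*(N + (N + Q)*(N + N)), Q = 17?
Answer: 103025840/81 ≈ 1.2719e+6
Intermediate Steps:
H = 113/12 (H = 10 + 7*(-1/12) = 10 - 7/12 = 113/12 ≈ 9.4167)
W(N) = 2*N*(N + 2*N*(17 + N))/3 (W(N) = ((N + N)*(N + (N + 17)*(N + N)))/3 = ((2*N)*(N + (17 + N)*(2*N)))/3 = ((2*N)*(N + 2*N*(17 + N)))/3 = (2*N*(N + 2*N*(17 + N)))/3 = 2*N*(N + 2*N*(17 + N))/3)
X*W(H) - 1035 = 400*(2*(113/12)²*(35 + 2*(113/12))/3) - 1035 = 400*((⅔)*(12769/144)*(35 + 113/6)) - 1035 = 400*((⅔)*(12769/144)*(323/6)) - 1035 = 400*(4124387/1296) - 1035 = 103109675/81 - 1035 = 103025840/81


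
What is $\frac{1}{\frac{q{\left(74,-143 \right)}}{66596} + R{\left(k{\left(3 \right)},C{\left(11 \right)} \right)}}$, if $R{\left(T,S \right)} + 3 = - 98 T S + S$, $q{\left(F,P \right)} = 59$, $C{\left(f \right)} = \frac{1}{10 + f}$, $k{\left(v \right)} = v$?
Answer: $- \frac{1398516}{23706937} \approx -0.058992$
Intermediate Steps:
$R{\left(T,S \right)} = -3 + S - 98 S T$ ($R{\left(T,S \right)} = -3 + \left(- 98 T S + S\right) = -3 - \left(- S + 98 S T\right) = -3 + S - 98 S T$)
$\frac{1}{\frac{q{\left(74,-143 \right)}}{66596} + R{\left(k{\left(3 \right)},C{\left(11 \right)} \right)}} = \frac{1}{\frac{59}{66596} - \left(3 - \frac{1}{10 + 11} + 98 \frac{1}{10 + 11} \cdot 3\right)} = \frac{1}{59 \cdot \frac{1}{66596} - \left(3 - \frac{1}{21} + 98 \cdot \frac{1}{21} \cdot 3\right)} = \frac{1}{\frac{59}{66596} - \left(\frac{62}{21} + 14\right)} = \frac{1}{\frac{59}{66596} - \frac{356}{21}} = \frac{1}{- \frac{23706937}{1398516}} = - \frac{1398516}{23706937}$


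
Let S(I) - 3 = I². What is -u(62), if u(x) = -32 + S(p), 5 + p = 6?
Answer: 28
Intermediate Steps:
p = 1 (p = -5 + 6 = 1)
S(I) = 3 + I²
u(x) = -28 (u(x) = -32 + (3 + 1²) = -32 + (3 + 1) = -32 + 4 = -28)
-u(62) = -1*(-28) = 28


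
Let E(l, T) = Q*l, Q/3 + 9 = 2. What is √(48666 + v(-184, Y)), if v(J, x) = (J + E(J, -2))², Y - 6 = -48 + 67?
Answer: √13591066 ≈ 3686.6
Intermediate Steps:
Q = -21 (Q = -27 + 3*2 = -27 + 6 = -21)
E(l, T) = -21*l
Y = 25 (Y = 6 + (-48 + 67) = 6 + 19 = 25)
v(J, x) = 400*J² (v(J, x) = (J - 21*J)² = (-20*J)² = 400*J²)
√(48666 + v(-184, Y)) = √(48666 + 400*(-184)²) = √(48666 + 400*33856) = √(48666 + 13542400) = √13591066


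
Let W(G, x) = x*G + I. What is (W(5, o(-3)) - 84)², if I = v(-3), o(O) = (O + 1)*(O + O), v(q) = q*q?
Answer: 225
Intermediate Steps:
v(q) = q²
o(O) = 2*O*(1 + O) (o(O) = (1 + O)*(2*O) = 2*O*(1 + O))
I = 9 (I = (-3)² = 9)
W(G, x) = 9 + G*x (W(G, x) = x*G + 9 = G*x + 9 = 9 + G*x)
(W(5, o(-3)) - 84)² = ((9 + 5*(2*(-3)*(1 - 3))) - 84)² = ((9 + 5*(2*(-3)*(-2))) - 84)² = ((9 + 5*12) - 84)² = ((9 + 60) - 84)² = (69 - 84)² = (-15)² = 225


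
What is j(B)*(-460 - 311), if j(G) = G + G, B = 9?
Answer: -13878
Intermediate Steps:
j(G) = 2*G
j(B)*(-460 - 311) = (2*9)*(-460 - 311) = 18*(-771) = -13878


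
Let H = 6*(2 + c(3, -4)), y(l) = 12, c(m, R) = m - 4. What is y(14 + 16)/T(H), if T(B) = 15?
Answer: ⅘ ≈ 0.80000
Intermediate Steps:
c(m, R) = -4 + m
H = 6 (H = 6*(2 + (-4 + 3)) = 6*(2 - 1) = 6*1 = 6)
y(14 + 16)/T(H) = 12/15 = 12*(1/15) = ⅘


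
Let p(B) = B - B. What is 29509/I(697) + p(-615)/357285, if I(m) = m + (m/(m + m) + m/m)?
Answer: 59018/1397 ≈ 42.246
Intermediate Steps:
I(m) = 3/2 + m (I(m) = m + (m/((2*m)) + 1) = m + (m*(1/(2*m)) + 1) = m + (½ + 1) = m + 3/2 = 3/2 + m)
p(B) = 0
29509/I(697) + p(-615)/357285 = 29509/(3/2 + 697) + 0/357285 = 29509/(1397/2) + 0*(1/357285) = 29509*(2/1397) + 0 = 59018/1397 + 0 = 59018/1397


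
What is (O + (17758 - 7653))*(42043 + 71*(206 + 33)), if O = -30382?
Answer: -1196586324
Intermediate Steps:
(O + (17758 - 7653))*(42043 + 71*(206 + 33)) = (-30382 + (17758 - 7653))*(42043 + 71*(206 + 33)) = (-30382 + 10105)*(42043 + 71*239) = -20277*(42043 + 16969) = -20277*59012 = -1196586324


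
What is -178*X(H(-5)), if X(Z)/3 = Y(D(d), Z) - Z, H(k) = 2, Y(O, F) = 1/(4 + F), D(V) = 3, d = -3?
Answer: 979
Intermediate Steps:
X(Z) = -3*Z + 3/(4 + Z) (X(Z) = 3*(1/(4 + Z) - Z) = -3*Z + 3/(4 + Z))
-178*X(H(-5)) = -534*(1 - 1*2*(4 + 2))/(4 + 2) = -534*(1 - 1*2*6)/6 = -534*(1 - 12)/6 = -534*(-11)/6 = -178*(-11/2) = 979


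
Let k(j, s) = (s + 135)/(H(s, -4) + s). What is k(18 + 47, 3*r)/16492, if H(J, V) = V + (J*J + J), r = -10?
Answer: 15/1969616 ≈ 7.6157e-6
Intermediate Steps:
H(J, V) = J + V + J**2 (H(J, V) = V + (J**2 + J) = V + (J + J**2) = J + V + J**2)
k(j, s) = (135 + s)/(-4 + s**2 + 2*s) (k(j, s) = (s + 135)/((s - 4 + s**2) + s) = (135 + s)/((-4 + s + s**2) + s) = (135 + s)/(-4 + s**2 + 2*s))
k(18 + 47, 3*r)/16492 = ((135 + 3*(-10))/(-4 + (3*(-10))**2 + 2*(3*(-10))))/16492 = ((135 - 30)/(-4 + (-30)**2 + 2*(-30)))*(1/16492) = (105/(-4 + 900 - 60))*(1/16492) = (105/836)*(1/16492) = 15/1969616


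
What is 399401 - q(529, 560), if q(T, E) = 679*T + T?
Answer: 39681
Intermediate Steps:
q(T, E) = 680*T
399401 - q(529, 560) = 399401 - 680*529 = 399401 - 1*359720 = 399401 - 359720 = 39681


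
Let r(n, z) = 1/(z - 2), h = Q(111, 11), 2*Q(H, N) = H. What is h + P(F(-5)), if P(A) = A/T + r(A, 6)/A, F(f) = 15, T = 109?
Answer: 363979/6540 ≈ 55.654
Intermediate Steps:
Q(H, N) = H/2
h = 111/2 (h = (½)*111 = 111/2 ≈ 55.500)
r(n, z) = 1/(-2 + z)
P(A) = 1/(4*A) + A/109 (P(A) = A/109 + 1/((-2 + 6)*A) = A*(1/109) + 1/(4*A) = A/109 + 1/(4*A) = 1/(4*A) + A/109)
h + P(F(-5)) = 111/2 + ((¼)/15 + (1/109)*15) = 111/2 + ((¼)*(1/15) + 15/109) = 111/2 + (1/60 + 15/109) = 111/2 + 1009/6540 = 363979/6540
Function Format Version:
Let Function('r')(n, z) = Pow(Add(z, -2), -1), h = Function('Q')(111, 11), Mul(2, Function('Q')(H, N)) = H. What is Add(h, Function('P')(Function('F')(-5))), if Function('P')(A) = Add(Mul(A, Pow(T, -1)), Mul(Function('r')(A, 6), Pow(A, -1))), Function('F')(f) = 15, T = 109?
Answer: Rational(363979, 6540) ≈ 55.654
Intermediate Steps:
Function('Q')(H, N) = Mul(Rational(1, 2), H)
h = Rational(111, 2) (h = Mul(Rational(1, 2), 111) = Rational(111, 2) ≈ 55.500)
Function('r')(n, z) = Pow(Add(-2, z), -1)
Function('P')(A) = Add(Mul(Rational(1, 4), Pow(A, -1)), Mul(Rational(1, 109), A)) (Function('P')(A) = Add(Mul(A, Pow(109, -1)), Mul(Pow(Add(-2, 6), -1), Pow(A, -1))) = Add(Mul(A, Rational(1, 109)), Mul(Pow(4, -1), Pow(A, -1))) = Add(Mul(Rational(1, 109), A), Mul(Rational(1, 4), Pow(A, -1))) = Add(Mul(Rational(1, 4), Pow(A, -1)), Mul(Rational(1, 109), A)))
Add(h, Function('P')(Function('F')(-5))) = Add(Rational(111, 2), Add(Mul(Rational(1, 4), Pow(15, -1)), Mul(Rational(1, 109), 15))) = Add(Rational(111, 2), Add(Mul(Rational(1, 4), Rational(1, 15)), Rational(15, 109))) = Add(Rational(111, 2), Add(Rational(1, 60), Rational(15, 109))) = Add(Rational(111, 2), Rational(1009, 6540)) = Rational(363979, 6540)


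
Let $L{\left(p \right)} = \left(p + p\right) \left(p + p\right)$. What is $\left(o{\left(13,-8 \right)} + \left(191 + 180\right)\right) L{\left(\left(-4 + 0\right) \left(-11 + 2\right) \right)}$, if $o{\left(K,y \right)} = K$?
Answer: $1990656$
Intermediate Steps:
$L{\left(p \right)} = 4 p^{2}$ ($L{\left(p \right)} = 2 p 2 p = 4 p^{2}$)
$\left(o{\left(13,-8 \right)} + \left(191 + 180\right)\right) L{\left(\left(-4 + 0\right) \left(-11 + 2\right) \right)} = \left(13 + \left(191 + 180\right)\right) 4 \left(\left(-4 + 0\right) \left(-11 + 2\right)\right)^{2} = \left(13 + 371\right) 4 \left(\left(-4\right) \left(-9\right)\right)^{2} = 384 \cdot 4 \cdot 36^{2} = 384 \cdot 4 \cdot 1296 = 384 \cdot 5184 = 1990656$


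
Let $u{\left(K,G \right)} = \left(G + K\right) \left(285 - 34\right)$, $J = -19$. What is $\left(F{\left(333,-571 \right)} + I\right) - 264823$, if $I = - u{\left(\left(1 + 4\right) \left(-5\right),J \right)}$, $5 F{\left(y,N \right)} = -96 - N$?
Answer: $-253684$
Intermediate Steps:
$F{\left(y,N \right)} = - \frac{96}{5} - \frac{N}{5}$ ($F{\left(y,N \right)} = \frac{-96 - N}{5} = - \frac{96}{5} - \frac{N}{5}$)
$u{\left(K,G \right)} = 251 G + 251 K$ ($u{\left(K,G \right)} = \left(G + K\right) 251 = 251 G + 251 K$)
$I = 11044$ ($I = - (251 \left(-19\right) + 251 \left(1 + 4\right) \left(-5\right)) = - (-4769 + 251 \cdot 5 \left(-5\right)) = - (-4769 + 251 \left(-25\right)) = - (-4769 - 6275) = \left(-1\right) \left(-11044\right) = 11044$)
$\left(F{\left(333,-571 \right)} + I\right) - 264823 = \left(\left(- \frac{96}{5} - - \frac{571}{5}\right) + 11044\right) - 264823 = \left(\left(- \frac{96}{5} + \frac{571}{5}\right) + 11044\right) - 264823 = \left(95 + 11044\right) - 264823 = 11139 - 264823 = -253684$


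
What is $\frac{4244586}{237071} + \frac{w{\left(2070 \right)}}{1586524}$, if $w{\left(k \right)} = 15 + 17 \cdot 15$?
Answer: $\frac{3367100784117}{188059415602} \approx 17.904$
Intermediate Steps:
$w{\left(k \right)} = 270$ ($w{\left(k \right)} = 15 + 255 = 270$)
$\frac{4244586}{237071} + \frac{w{\left(2070 \right)}}{1586524} = \frac{4244586}{237071} + \frac{270}{1586524} = 4244586 \cdot \frac{1}{237071} + 270 \cdot \frac{1}{1586524} = \frac{4244586}{237071} + \frac{135}{793262} = \frac{3367100784117}{188059415602}$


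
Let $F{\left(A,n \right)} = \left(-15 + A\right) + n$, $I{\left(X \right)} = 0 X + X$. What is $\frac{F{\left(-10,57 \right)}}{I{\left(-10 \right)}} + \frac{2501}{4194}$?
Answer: $- \frac{54599}{20970} \approx -2.6037$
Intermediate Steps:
$I{\left(X \right)} = X$ ($I{\left(X \right)} = 0 + X = X$)
$F{\left(A,n \right)} = -15 + A + n$
$\frac{F{\left(-10,57 \right)}}{I{\left(-10 \right)}} + \frac{2501}{4194} = \frac{-15 - 10 + 57}{-10} + \frac{2501}{4194} = 32 \left(- \frac{1}{10}\right) + 2501 \cdot \frac{1}{4194} = - \frac{16}{5} + \frac{2501}{4194} = - \frac{54599}{20970}$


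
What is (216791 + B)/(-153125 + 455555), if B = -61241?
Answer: 305/593 ≈ 0.51433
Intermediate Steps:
(216791 + B)/(-153125 + 455555) = (216791 - 61241)/(-153125 + 455555) = 155550/302430 = 155550*(1/302430) = 305/593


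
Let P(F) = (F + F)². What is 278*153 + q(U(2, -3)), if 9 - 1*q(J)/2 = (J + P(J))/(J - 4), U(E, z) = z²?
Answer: 212094/5 ≈ 42419.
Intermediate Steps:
P(F) = 4*F² (P(F) = (2*F)² = 4*F²)
q(J) = 18 - 2*(J + 4*J²)/(-4 + J) (q(J) = 18 - 2*(J + 4*J²)/(J - 4) = 18 - 2*(J + 4*J²)/(-4 + J))
278*153 + q(U(2, -3)) = 278*153 + 8*(-9 - ((-3)²)² + 2*(-3)²)/(-4 + (-3)²) = 42534 + 8*(-9 - 1*9² + 2*9)/(-4 + 9) = 42534 + 8*(-9 - 1*81 + 18)/5 = 42534 + 8*(⅕)*(-9 - 81 + 18) = 42534 + 8*(⅕)*(-72) = 42534 - 576/5 = 212094/5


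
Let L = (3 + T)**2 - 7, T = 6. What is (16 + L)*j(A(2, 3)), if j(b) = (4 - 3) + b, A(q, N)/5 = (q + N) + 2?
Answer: 3240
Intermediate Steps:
A(q, N) = 10 + 5*N + 5*q (A(q, N) = 5*((q + N) + 2) = 5*((N + q) + 2) = 5*(2 + N + q) = 10 + 5*N + 5*q)
j(b) = 1 + b
L = 74 (L = (3 + 6)**2 - 7 = 9**2 - 7 = 81 - 7 = 74)
(16 + L)*j(A(2, 3)) = (16 + 74)*(1 + (10 + 5*3 + 5*2)) = 90*(1 + (10 + 15 + 10)) = 90*(1 + 35) = 90*36 = 3240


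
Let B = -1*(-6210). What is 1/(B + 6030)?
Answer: 1/12240 ≈ 8.1699e-5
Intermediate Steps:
B = 6210
1/(B + 6030) = 1/(6210 + 6030) = 1/12240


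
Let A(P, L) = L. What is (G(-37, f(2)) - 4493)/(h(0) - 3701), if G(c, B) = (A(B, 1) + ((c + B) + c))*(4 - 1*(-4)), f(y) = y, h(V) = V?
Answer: 5061/3701 ≈ 1.3675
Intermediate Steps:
G(c, B) = 8 + 8*B + 16*c (G(c, B) = (1 + ((c + B) + c))*(4 - 1*(-4)) = (1 + ((B + c) + c))*(4 + 4) = (1 + (B + 2*c))*8 = (1 + B + 2*c)*8 = 8 + 8*B + 16*c)
(G(-37, f(2)) - 4493)/(h(0) - 3701) = ((8 + 8*2 + 16*(-37)) - 4493)/(0 - 3701) = ((8 + 16 - 592) - 4493)/(-3701) = (-568 - 4493)*(-1/3701) = -5061*(-1/3701) = 5061/3701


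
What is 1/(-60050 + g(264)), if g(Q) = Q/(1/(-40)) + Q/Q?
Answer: -1/70609 ≈ -1.4163e-5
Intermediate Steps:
g(Q) = 1 - 40*Q (g(Q) = Q/(-1/40) + 1 = Q*(-40) + 1 = -40*Q + 1 = 1 - 40*Q)
1/(-60050 + g(264)) = 1/(-60050 + (1 - 40*264)) = 1/(-60050 + (1 - 10560)) = 1/(-60050 - 10559) = 1/(-70609) = -1/70609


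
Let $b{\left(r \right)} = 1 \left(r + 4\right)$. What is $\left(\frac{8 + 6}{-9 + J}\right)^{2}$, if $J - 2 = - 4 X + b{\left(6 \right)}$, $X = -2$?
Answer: $\frac{196}{121} \approx 1.6198$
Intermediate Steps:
$b{\left(r \right)} = 4 + r$ ($b{\left(r \right)} = 1 \left(4 + r\right) = 4 + r$)
$J = 20$ ($J = 2 + \left(\left(-4\right) \left(-2\right) + \left(4 + 6\right)\right) = 2 + \left(8 + 10\right) = 2 + 18 = 20$)
$\left(\frac{8 + 6}{-9 + J}\right)^{2} = \left(\frac{8 + 6}{-9 + 20}\right)^{2} = \left(\frac{14}{11}\right)^{2} = \frac{196}{121}$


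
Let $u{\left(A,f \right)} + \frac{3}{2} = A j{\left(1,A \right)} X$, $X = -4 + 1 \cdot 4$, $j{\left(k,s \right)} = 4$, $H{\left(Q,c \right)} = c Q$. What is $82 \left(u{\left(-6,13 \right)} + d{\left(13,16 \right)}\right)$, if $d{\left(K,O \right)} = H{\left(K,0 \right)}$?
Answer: $-123$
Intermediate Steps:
$H{\left(Q,c \right)} = Q c$
$X = 0$ ($X = -4 + 4 = 0$)
$d{\left(K,O \right)} = 0$ ($d{\left(K,O \right)} = K 0 = 0$)
$u{\left(A,f \right)} = - \frac{3}{2}$ ($u{\left(A,f \right)} = - \frac{3}{2} + A 4 \cdot 0 = - \frac{3}{2} + 4 A 0 = - \frac{3}{2} + 0 = - \frac{3}{2}$)
$82 \left(u{\left(-6,13 \right)} + d{\left(13,16 \right)}\right) = 82 \left(- \frac{3}{2} + 0\right) = 82 \left(- \frac{3}{2}\right) = -123$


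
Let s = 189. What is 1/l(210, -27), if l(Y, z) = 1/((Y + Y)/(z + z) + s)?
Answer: 1631/9 ≈ 181.22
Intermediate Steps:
l(Y, z) = 1/(189 + Y/z) (l(Y, z) = 1/((Y + Y)/(z + z) + 189) = 1/((2*Y)/((2*z)) + 189) = 1/((2*Y)*(1/(2*z)) + 189) = 1/(Y/z + 189) = 1/(189 + Y/z))
1/l(210, -27) = 1/(-27/(210 + 189*(-27))) = 1/(-27/(210 - 5103)) = 1/(-27/(-4893)) = 1/(-27*(-1/4893)) = 1/(9/1631) = 1631/9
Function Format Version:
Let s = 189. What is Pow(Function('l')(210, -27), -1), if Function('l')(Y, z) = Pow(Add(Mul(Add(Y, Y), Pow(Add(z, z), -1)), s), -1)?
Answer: Rational(1631, 9) ≈ 181.22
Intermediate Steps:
Function('l')(Y, z) = Pow(Add(189, Mul(Y, Pow(z, -1))), -1) (Function('l')(Y, z) = Pow(Add(Mul(Add(Y, Y), Pow(Add(z, z), -1)), 189), -1) = Pow(Add(Mul(Mul(2, Y), Pow(Mul(2, z), -1)), 189), -1) = Pow(Add(Mul(Mul(2, Y), Mul(Rational(1, 2), Pow(z, -1))), 189), -1) = Pow(Add(Mul(Y, Pow(z, -1)), 189), -1) = Pow(Add(189, Mul(Y, Pow(z, -1))), -1))
Pow(Function('l')(210, -27), -1) = Pow(Mul(-27, Pow(Add(210, Mul(189, -27)), -1)), -1) = Pow(Mul(-27, Pow(Add(210, -5103), -1)), -1) = Pow(Mul(-27, Pow(-4893, -1)), -1) = Pow(Mul(-27, Rational(-1, 4893)), -1) = Pow(Rational(9, 1631), -1) = Rational(1631, 9)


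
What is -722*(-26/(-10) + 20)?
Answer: -81586/5 ≈ -16317.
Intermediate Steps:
-722*(-26/(-10) + 20) = -722*(-26*(-⅒) + 20) = -722*(13/5 + 20) = -722*113/5 = -81586/5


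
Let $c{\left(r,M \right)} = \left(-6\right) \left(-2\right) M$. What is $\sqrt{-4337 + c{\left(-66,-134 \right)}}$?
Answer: $i \sqrt{5945} \approx 77.104 i$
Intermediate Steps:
$c{\left(r,M \right)} = 12 M$
$\sqrt{-4337 + c{\left(-66,-134 \right)}} = \sqrt{-4337 + 12 \left(-134\right)} = \sqrt{-4337 - 1608} = \sqrt{-5945} = i \sqrt{5945}$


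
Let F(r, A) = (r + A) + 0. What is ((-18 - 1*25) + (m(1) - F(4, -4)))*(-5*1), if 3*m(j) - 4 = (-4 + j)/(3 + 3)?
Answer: 1255/6 ≈ 209.17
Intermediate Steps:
m(j) = 10/9 + j/18 (m(j) = 4/3 + ((-4 + j)/(3 + 3))/3 = 4/3 + ((-4 + j)/6)/3 = 4/3 + ((-4 + j)*(⅙))/3 = 4/3 + (-⅔ + j/6)/3 = 4/3 + (-2/9 + j/18) = 10/9 + j/18)
F(r, A) = A + r (F(r, A) = (A + r) + 0 = A + r)
((-18 - 1*25) + (m(1) - F(4, -4)))*(-5*1) = ((-18 - 1*25) + ((10/9 + (1/18)*1) - (-4 + 4)))*(-5*1) = ((-18 - 25) + ((10/9 + 1/18) - 1*0))*(-5) = (-43 + (7/6 + 0))*(-5) = (-43 + 7/6)*(-5) = -251/6*(-5) = 1255/6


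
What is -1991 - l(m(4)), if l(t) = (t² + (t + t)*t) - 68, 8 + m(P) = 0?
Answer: -2115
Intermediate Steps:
m(P) = -8 (m(P) = -8 + 0 = -8)
l(t) = -68 + 3*t² (l(t) = (t² + (2*t)*t) - 68 = (t² + 2*t²) - 68 = 3*t² - 68 = -68 + 3*t²)
-1991 - l(m(4)) = -1991 - (-68 + 3*(-8)²) = -1991 - (-68 + 3*64) = -1991 - (-68 + 192) = -1991 - 1*124 = -1991 - 124 = -2115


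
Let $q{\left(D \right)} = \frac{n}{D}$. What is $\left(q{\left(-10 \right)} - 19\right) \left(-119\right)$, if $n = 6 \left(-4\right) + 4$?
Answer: $2023$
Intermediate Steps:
$n = -20$ ($n = -24 + 4 = -20$)
$q{\left(D \right)} = - \frac{20}{D}$
$\left(q{\left(-10 \right)} - 19\right) \left(-119\right) = \left(- \frac{20}{-10} - 19\right) \left(-119\right) = \left(\left(-20\right) \left(- \frac{1}{10}\right) - 19\right) \left(-119\right) = \left(2 - 19\right) \left(-119\right) = \left(-17\right) \left(-119\right) = 2023$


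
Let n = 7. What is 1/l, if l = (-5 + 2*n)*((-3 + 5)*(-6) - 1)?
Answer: -1/117 ≈ -0.0085470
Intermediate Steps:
l = -117 (l = (-5 + 2*7)*((-3 + 5)*(-6) - 1) = (-5 + 14)*(2*(-6) - 1) = 9*(-12 - 1) = 9*(-13) = -117)
1/l = 1/(-117) = -1/117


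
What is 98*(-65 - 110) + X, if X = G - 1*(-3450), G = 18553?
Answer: 4853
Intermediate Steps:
X = 22003 (X = 18553 - 1*(-3450) = 18553 + 3450 = 22003)
98*(-65 - 110) + X = 98*(-65 - 110) + 22003 = 98*(-175) + 22003 = -17150 + 22003 = 4853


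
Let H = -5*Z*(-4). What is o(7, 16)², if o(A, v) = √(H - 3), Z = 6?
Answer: 117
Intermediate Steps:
H = 120 (H = -5*6*(-4) = -30*(-4) = 120)
o(A, v) = 3*√13 (o(A, v) = √(120 - 3) = √117 = 3*√13)
o(7, 16)² = (3*√13)² = 117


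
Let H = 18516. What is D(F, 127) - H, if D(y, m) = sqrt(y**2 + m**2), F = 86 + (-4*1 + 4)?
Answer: -18516 + 5*sqrt(941) ≈ -18363.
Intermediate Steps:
F = 86 (F = 86 + (-4 + 4) = 86 + 0 = 86)
D(y, m) = sqrt(m**2 + y**2)
D(F, 127) - H = sqrt(127**2 + 86**2) - 1*18516 = sqrt(16129 + 7396) - 18516 = sqrt(23525) - 18516 = 5*sqrt(941) - 18516 = -18516 + 5*sqrt(941)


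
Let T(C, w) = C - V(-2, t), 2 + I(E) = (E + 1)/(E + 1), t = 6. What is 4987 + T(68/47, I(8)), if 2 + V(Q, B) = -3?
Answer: 234692/47 ≈ 4993.4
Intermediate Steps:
I(E) = -1 (I(E) = -2 + (E + 1)/(E + 1) = -2 + (1 + E)/(1 + E) = -2 + 1 = -1)
V(Q, B) = -5 (V(Q, B) = -2 - 3 = -5)
T(C, w) = 5 + C (T(C, w) = C - 1*(-5) = C + 5 = 5 + C)
4987 + T(68/47, I(8)) = 4987 + (5 + 68/47) = 4987 + 303/47 = 234692/47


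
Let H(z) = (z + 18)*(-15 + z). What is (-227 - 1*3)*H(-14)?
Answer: 26680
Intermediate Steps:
H(z) = (-15 + z)*(18 + z) (H(z) = (18 + z)*(-15 + z) = (-15 + z)*(18 + z))
(-227 - 1*3)*H(-14) = (-227 - 1*3)*(-270 + (-14)**2 + 3*(-14)) = (-227 - 3)*(-270 + 196 - 42) = -230*(-116) = 26680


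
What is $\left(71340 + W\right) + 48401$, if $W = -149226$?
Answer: $-29485$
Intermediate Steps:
$\left(71340 + W\right) + 48401 = \left(71340 - 149226\right) + 48401 = -77886 + 48401 = -29485$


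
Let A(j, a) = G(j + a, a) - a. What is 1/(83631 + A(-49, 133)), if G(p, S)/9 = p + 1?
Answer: 1/84263 ≈ 1.1868e-5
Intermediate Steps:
G(p, S) = 9 + 9*p (G(p, S) = 9*(p + 1) = 9*(1 + p) = 9 + 9*p)
A(j, a) = 9 + 8*a + 9*j (A(j, a) = (9 + 9*(j + a)) - a = (9 + 9*(a + j)) - a = (9 + (9*a + 9*j)) - a = (9 + 9*a + 9*j) - a = 9 + 8*a + 9*j)
1/(83631 + A(-49, 133)) = 1/(83631 + (9 + 8*133 + 9*(-49))) = 1/(83631 + (9 + 1064 - 441)) = 1/(83631 + 632) = 1/84263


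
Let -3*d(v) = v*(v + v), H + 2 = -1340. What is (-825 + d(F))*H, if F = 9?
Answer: 1179618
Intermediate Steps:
H = -1342 (H = -2 - 1340 = -1342)
d(v) = -2*v²/3 (d(v) = -v*(v + v)/3 = -v*2*v/3 = -2*v²/3)
(-825 + d(F))*H = (-825 - ⅔*9²)*(-1342) = (-825 - ⅔*81)*(-1342) = (-825 - 54)*(-1342) = -879*(-1342) = 1179618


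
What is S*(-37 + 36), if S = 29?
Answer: -29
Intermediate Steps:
S*(-37 + 36) = 29*(-37 + 36) = 29*(-1) = -29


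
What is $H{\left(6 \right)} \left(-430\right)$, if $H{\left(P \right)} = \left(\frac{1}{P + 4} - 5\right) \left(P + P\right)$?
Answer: $25284$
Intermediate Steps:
$H{\left(P \right)} = 2 P \left(-5 + \frac{1}{4 + P}\right)$ ($H{\left(P \right)} = \left(\frac{1}{4 + P} - 5\right) 2 P = \left(-5 + \frac{1}{4 + P}\right) 2 P = 2 P \left(-5 + \frac{1}{4 + P}\right)$)
$H{\left(6 \right)} \left(-430\right) = \left(-2\right) 6 \frac{1}{4 + 6} \left(19 + 5 \cdot 6\right) \left(-430\right) = \left(-2\right) 6 \cdot \frac{1}{10} \left(19 + 30\right) \left(-430\right) = \left(-2\right) 6 \cdot \frac{1}{10} \cdot 49 \left(-430\right) = \left(- \frac{294}{5}\right) \left(-430\right) = 25284$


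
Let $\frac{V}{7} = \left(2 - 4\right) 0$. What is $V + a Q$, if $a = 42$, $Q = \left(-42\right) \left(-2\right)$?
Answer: $3528$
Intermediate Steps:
$Q = 84$
$V = 0$ ($V = 7 \left(2 - 4\right) 0 = 7 \left(\left(-2\right) 0\right) = 7 \cdot 0 = 0$)
$V + a Q = 0 + 42 \cdot 84 = 0 + 3528 = 3528$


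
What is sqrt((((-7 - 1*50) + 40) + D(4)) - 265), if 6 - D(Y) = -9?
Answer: I*sqrt(267) ≈ 16.34*I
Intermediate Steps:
D(Y) = 15 (D(Y) = 6 - 1*(-9) = 6 + 9 = 15)
sqrt((((-7 - 1*50) + 40) + D(4)) - 265) = sqrt((((-7 - 1*50) + 40) + 15) - 265) = sqrt((((-7 - 50) + 40) + 15) - 265) = sqrt(((-57 + 40) + 15) - 265) = sqrt((-17 + 15) - 265) = sqrt(-2 - 265) = sqrt(-267) = I*sqrt(267)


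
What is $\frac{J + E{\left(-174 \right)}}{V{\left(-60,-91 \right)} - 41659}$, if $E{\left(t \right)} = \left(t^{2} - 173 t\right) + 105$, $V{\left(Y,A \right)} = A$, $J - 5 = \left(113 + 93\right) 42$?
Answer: $- \frac{6914}{4175} \approx -1.656$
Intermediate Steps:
$J = 8657$ ($J = 5 + \left(113 + 93\right) 42 = 5 + 206 \cdot 42 = 5 + 8652 = 8657$)
$E{\left(t \right)} = 105 + t^{2} - 173 t$
$\frac{J + E{\left(-174 \right)}}{V{\left(-60,-91 \right)} - 41659} = \frac{8657 + \left(105 + \left(-174\right)^{2} - -30102\right)}{-91 - 41659} = \frac{8657 + \left(105 + 30276 + 30102\right)}{-41750} = \left(8657 + 60483\right) \left(- \frac{1}{41750}\right) = 69140 \left(- \frac{1}{41750}\right) = - \frac{6914}{4175}$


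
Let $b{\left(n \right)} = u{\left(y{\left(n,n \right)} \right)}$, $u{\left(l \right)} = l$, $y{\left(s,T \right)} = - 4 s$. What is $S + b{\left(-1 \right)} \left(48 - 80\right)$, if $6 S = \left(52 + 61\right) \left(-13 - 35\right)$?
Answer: $-1032$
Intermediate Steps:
$b{\left(n \right)} = - 4 n$
$S = -904$ ($S = \frac{\left(52 + 61\right) \left(-13 - 35\right)}{6} = \frac{113 \left(-48\right)}{6} = \frac{1}{6} \left(-5424\right) = -904$)
$S + b{\left(-1 \right)} \left(48 - 80\right) = -904 + \left(-4\right) \left(-1\right) \left(48 - 80\right) = -904 + 4 \left(48 - 80\right) = -904 + 4 \left(-32\right) = -904 - 128 = -1032$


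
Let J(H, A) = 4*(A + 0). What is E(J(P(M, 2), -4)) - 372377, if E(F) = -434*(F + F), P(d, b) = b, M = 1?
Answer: -358489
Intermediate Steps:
J(H, A) = 4*A
E(F) = -868*F
E(J(P(M, 2), -4)) - 372377 = -3472*(-4) - 372377 = -868*(-16) - 372377 = 13888 - 372377 = -358489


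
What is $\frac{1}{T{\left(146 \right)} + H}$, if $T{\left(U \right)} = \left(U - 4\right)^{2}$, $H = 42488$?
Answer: $\frac{1}{62652} \approx 1.5961 \cdot 10^{-5}$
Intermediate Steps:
$T{\left(U \right)} = \left(-4 + U\right)^{2}$
$\frac{1}{T{\left(146 \right)} + H} = \frac{1}{\left(-4 + 146\right)^{2} + 42488} = \frac{1}{142^{2} + 42488} = \frac{1}{20164 + 42488} = \frac{1}{62652}$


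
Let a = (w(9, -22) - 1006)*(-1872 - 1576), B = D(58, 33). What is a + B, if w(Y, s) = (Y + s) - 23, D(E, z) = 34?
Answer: 3592850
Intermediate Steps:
w(Y, s) = -23 + Y + s
B = 34
a = 3592816 (a = ((-23 + 9 - 22) - 1006)*(-1872 - 1576) = (-36 - 1006)*(-3448) = -1042*(-3448) = 3592816)
a + B = 3592816 + 34 = 3592850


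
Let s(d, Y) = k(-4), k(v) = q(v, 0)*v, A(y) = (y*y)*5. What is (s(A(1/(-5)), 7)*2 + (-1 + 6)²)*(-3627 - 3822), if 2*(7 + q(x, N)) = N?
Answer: -603369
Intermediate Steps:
q(x, N) = -7 + N/2
A(y) = 5*y² (A(y) = y²*5 = 5*y²)
k(v) = -7*v (k(v) = (-7 + (½)*0)*v = (-7 + 0)*v = -7*v)
s(d, Y) = 28 (s(d, Y) = -7*(-4) = 28)
(s(A(1/(-5)), 7)*2 + (-1 + 6)²)*(-3627 - 3822) = (28*2 + (-1 + 6)²)*(-3627 - 3822) = (56 + 5²)*(-7449) = (56 + 25)*(-7449) = 81*(-7449) = -603369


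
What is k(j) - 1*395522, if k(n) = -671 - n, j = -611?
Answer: -395582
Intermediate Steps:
k(j) - 1*395522 = (-671 - 1*(-611)) - 1*395522 = (-671 + 611) - 395522 = -60 - 395522 = -395582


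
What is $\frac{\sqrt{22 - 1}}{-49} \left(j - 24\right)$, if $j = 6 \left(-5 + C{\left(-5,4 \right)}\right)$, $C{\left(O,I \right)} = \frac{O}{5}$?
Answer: $\frac{60 \sqrt{21}}{49} \approx 5.6113$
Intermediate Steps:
$C{\left(O,I \right)} = \frac{O}{5}$ ($C{\left(O,I \right)} = O \frac{1}{5} = \frac{O}{5}$)
$j = -36$ ($j = 6 \left(-5 + \frac{1}{5} \left(-5\right)\right) = 6 \left(-5 - 1\right) = 6 \left(-6\right) = -36$)
$\frac{\sqrt{22 - 1}}{-49} \left(j - 24\right) = \frac{\sqrt{22 - 1}}{-49} \left(-36 - 24\right) = \sqrt{21} \left(- \frac{1}{49}\right) \left(-60\right) = - \frac{\sqrt{21}}{49} \left(-60\right) = \frac{60 \sqrt{21}}{49}$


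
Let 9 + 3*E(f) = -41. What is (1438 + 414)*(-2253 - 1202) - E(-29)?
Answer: -19195930/3 ≈ -6.3986e+6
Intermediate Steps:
E(f) = -50/3 (E(f) = -3 + (⅓)*(-41) = -3 - 41/3 = -50/3)
(1438 + 414)*(-2253 - 1202) - E(-29) = (1438 + 414)*(-2253 - 1202) - 1*(-50/3) = 1852*(-3455) + 50/3 = -6398660 + 50/3 = -19195930/3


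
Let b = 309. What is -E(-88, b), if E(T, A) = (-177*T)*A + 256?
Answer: -4813240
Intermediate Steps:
E(T, A) = 256 - 177*A*T (E(T, A) = -177*A*T + 256 = 256 - 177*A*T)
-E(-88, b) = -(256 - 177*309*(-88)) = -(256 + 4812984) = -1*4813240 = -4813240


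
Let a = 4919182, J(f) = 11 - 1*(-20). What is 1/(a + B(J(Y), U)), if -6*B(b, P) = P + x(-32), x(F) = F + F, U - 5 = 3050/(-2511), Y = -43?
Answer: 15066/74112547211 ≈ 2.0329e-7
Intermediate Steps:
U = 9505/2511 (U = 5 + 3050/(-2511) = 5 + 3050*(-1/2511) = 5 - 3050/2511 = 9505/2511 ≈ 3.7853)
J(f) = 31 (J(f) = 11 + 20 = 31)
x(F) = 2*F
B(b, P) = 32/3 - P/6 (B(b, P) = -(P + 2*(-32))/6 = -(P - 64)/6 = -(-64 + P)/6 = 32/3 - P/6)
1/(a + B(J(Y), U)) = 1/(4919182 + (32/3 - 1/6*9505/2511)) = 1/(4919182 + (32/3 - 9505/15066)) = 1/(4919182 + 151199/15066) = 1/(74112547211/15066) = 15066/74112547211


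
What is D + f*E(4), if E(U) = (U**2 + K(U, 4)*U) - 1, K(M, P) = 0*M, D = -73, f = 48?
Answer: 647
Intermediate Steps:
K(M, P) = 0
E(U) = -1 + U**2 (E(U) = (U**2 + 0*U) - 1 = (U**2 + 0) - 1 = U**2 - 1 = -1 + U**2)
D + f*E(4) = -73 + 48*(-1 + 4**2) = -73 + 48*(-1 + 16) = -73 + 48*15 = -73 + 720 = 647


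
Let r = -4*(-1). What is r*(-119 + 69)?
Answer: -200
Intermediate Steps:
r = 4
r*(-119 + 69) = 4*(-119 + 69) = 4*(-50) = -200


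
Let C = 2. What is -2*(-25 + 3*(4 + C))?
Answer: 14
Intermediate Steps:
-2*(-25 + 3*(4 + C)) = -2*(-25 + 3*(4 + 2)) = -2*(-25 + 3*6) = -2*(-25 + 18) = -2*(-7) = 14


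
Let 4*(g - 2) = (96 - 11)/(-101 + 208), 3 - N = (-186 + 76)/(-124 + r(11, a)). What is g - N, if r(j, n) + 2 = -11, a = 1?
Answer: 89/58636 ≈ 0.0015178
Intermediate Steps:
r(j, n) = -13 (r(j, n) = -2 - 11 = -13)
N = 301/137 (N = 3 - (-186 + 76)/(-124 - 13) = 3 - (-110)/(-137) = 3 - (-110)*(-1)/137 = 3 - 1*110/137 = 3 - 110/137 = 301/137 ≈ 2.1971)
g = 941/428 (g = 2 + ((96 - 11)/(-101 + 208))/4 = 2 + (85/107)/4 = 2 + (85*(1/107))/4 = 2 + (¼)*(85/107) = 2 + 85/428 = 941/428 ≈ 2.1986)
g - N = 941/428 - 1*301/137 = 941/428 - 301/137 = 89/58636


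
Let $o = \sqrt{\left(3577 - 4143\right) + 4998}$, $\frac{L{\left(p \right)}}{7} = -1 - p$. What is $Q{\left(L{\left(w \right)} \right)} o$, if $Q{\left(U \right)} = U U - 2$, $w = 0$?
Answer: $188 \sqrt{277} \approx 3128.9$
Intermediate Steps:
$L{\left(p \right)} = -7 - 7 p$ ($L{\left(p \right)} = 7 \left(-1 - p\right) = -7 - 7 p$)
$Q{\left(U \right)} = -2 + U^{2}$ ($Q{\left(U \right)} = U^{2} - 2 = -2 + U^{2}$)
$o = 4 \sqrt{277}$ ($o = \sqrt{\left(3577 - 4143\right) + 4998} = \sqrt{-566 + 4998} = \sqrt{4432} = 4 \sqrt{277} \approx 66.573$)
$Q{\left(L{\left(w \right)} \right)} o = \left(-2 + \left(-7 - 0\right)^{2}\right) 4 \sqrt{277} = \left(-2 + \left(-7 + 0\right)^{2}\right) 4 \sqrt{277} = \left(-2 + \left(-7\right)^{2}\right) 4 \sqrt{277} = \left(-2 + 49\right) 4 \sqrt{277} = 47 \cdot 4 \sqrt{277} = 188 \sqrt{277}$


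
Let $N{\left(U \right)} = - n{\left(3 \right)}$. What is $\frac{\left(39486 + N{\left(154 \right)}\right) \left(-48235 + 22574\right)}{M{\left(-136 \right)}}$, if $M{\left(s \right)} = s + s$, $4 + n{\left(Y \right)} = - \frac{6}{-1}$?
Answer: $\frac{253299731}{68} \approx 3.725 \cdot 10^{6}$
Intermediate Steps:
$n{\left(Y \right)} = 2$ ($n{\left(Y \right)} = -4 - \frac{6}{-1} = -4 - -6 = -4 + 6 = 2$)
$N{\left(U \right)} = -2$ ($N{\left(U \right)} = \left(-1\right) 2 = -2$)
$M{\left(s \right)} = 2 s$
$\frac{\left(39486 + N{\left(154 \right)}\right) \left(-48235 + 22574\right)}{M{\left(-136 \right)}} = \frac{\left(39486 - 2\right) \left(-48235 + 22574\right)}{2 \left(-136\right)} = \frac{39484 \left(-25661\right)}{-272} = \left(-1013198924\right) \left(- \frac{1}{272}\right) = \frac{253299731}{68}$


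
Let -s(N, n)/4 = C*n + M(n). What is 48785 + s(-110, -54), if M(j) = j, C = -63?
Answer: 35393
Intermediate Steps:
s(N, n) = 248*n (s(N, n) = -4*(-63*n + n) = -(-248)*n = 248*n)
48785 + s(-110, -54) = 48785 + 248*(-54) = 48785 - 13392 = 35393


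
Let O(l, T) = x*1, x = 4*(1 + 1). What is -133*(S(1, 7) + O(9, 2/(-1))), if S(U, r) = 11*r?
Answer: -11305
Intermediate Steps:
x = 8 (x = 4*2 = 8)
O(l, T) = 8 (O(l, T) = 8*1 = 8)
-133*(S(1, 7) + O(9, 2/(-1))) = -133*(11*7 + 8) = -133*(77 + 8) = -133*85 = -11305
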